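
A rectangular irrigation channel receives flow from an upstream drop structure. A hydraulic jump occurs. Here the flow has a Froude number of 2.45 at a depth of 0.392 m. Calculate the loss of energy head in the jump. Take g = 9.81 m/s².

Fr₁ = 2.45 (given).
By Bélanger, y₂/y₁ = ½[√(1 + 8Fr₁²) − 1] = ½[√49.02 − 1] = 3.00.
y₂ = 3.00 × 0.392 = 1.18 m.
V₁ = Fr₁·√(g·y₁) = 2.45×√(9.81×0.392) = 4.80 m/s; q = V₁·y₁ = 1.88 m²/s. V₂ = q/y₂ = 1.88/1.18 = 1.60 m/s. E₁ = y₁ + V₁²/2g = 1.57 m; E₂ = y₂ + V₂²/2g = 1.31 m. ΔE = E₁ − E₂ = 0.262 m.

ΔE = 0.262 m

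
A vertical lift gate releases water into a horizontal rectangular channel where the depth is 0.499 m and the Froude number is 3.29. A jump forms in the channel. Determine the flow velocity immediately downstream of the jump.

V₂ = 1.74 m/s

Fr₁ = 3.29 (given).
By Bélanger, y₂/y₁ = ½[√(1 + 8Fr₁²) − 1] = ½[√87.59 − 1] = 4.18.
y₂ = 4.18 × 0.499 = 2.09 m.
V₁ = Fr₁·√(g·y₁) = 3.29×√(9.81×0.499) = 7.28 m/s; q = V₁·y₁ = 3.63 m²/s.
V₂ = q/y₂ = 3.63/2.09 = 1.74 m/s.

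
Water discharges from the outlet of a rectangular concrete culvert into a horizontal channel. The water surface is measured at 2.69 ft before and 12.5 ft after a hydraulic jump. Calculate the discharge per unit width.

For a rectangular channel the momentum equation gives q² = ½·g·y₁·y₂·(y₁ + y₂) = ½×32.2×2.69×12.5×15.2 = 8223.
q = √8223 = 90.7 ft²/s.

q = 90.7 ft²/s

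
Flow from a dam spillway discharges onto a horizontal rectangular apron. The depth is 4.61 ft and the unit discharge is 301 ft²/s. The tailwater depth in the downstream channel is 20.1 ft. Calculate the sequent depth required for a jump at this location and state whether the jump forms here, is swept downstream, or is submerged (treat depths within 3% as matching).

y₂ = 32.7 ft; the jump is swept downstream

V₁ = q/y₁ = 301/4.61 = 65.3 ft/s. Fr₁ = V₁/√(g·y₁) = 65.3/√(32.2×4.61) = 5.36.
Conjugate-depth relation: y₂/y₁ = ½[√(1 + 8Fr₁²) − 1] = ½[√230.8 − 1] = 7.10.
y₂ = 7.10 × 4.61 = 32.7 ft.
Tailwater y_tw = 20.1 ft: y_tw < y₂, so the jump is swept downstream.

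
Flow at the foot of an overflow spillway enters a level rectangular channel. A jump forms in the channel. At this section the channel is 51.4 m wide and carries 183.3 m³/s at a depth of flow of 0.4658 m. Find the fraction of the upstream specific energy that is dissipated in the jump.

ΔE/E₁ = 0.340 (34.0%)

q = Q/b = 183.3/51.4 = 3.566 m²/s; V₁ = q/y₁ = 7.656 m/s. Fr₁ = V₁/√(g·y₁) = 3.582.
Sequent-depth ratio: y₂/y₁ = ½[√(1 + 8Fr₁²) − 1] = ½[√103.62 − 1] = 4.590.
y₂ = 4.590 × 0.4658 = 2.138 m.
E₁ = y₁ + V₁²/2g = 3.453 m. ΔE = (y₂ − y₁)³/(4y₁y₂) = 1.174 m. ΔE/E₁ = 1.174/3.453 = 0.340.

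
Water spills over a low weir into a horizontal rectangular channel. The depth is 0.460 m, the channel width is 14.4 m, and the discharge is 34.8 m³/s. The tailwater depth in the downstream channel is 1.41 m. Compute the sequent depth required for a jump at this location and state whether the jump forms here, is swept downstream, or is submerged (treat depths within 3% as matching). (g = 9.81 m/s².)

y₂ = 1.40 m; the jump forms here

q = Q/b = 34.8/14.4 = 2.42 m²/s; V₁ = q/y₁ = 5.25 m/s. Fr₁ = V₁/√(g·y₁) = 2.47.
From the momentum equation for a rectangular channel, y₂/y₁ = ½[√(1 + 8Fr₁²) − 1] = ½[√49.93 − 1] = 3.03.
y₂ = 3.03 × 0.460 = 1.40 m.
Tailwater y_tw = 1.41 m: y_tw ≈ y₂, so the jump forms here.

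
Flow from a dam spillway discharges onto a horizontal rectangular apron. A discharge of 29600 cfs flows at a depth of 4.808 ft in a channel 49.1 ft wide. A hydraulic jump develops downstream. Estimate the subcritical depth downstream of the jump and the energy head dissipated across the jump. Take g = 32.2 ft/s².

y₂ = 66.16 ft; ΔE = 181.5 ft

q = Q/b = 29600/49.1 = 602.9 ft²/s; V₁ = q/y₁ = 125.4 ft/s. Fr₁ = V₁/√(g·y₁) = 10.08.
By Bélanger, y₂/y₁ = ½[√(1 + 8Fr₁²) − 1] = ½[√813.38 − 1] = 13.76.
y₂ = 13.76 × 4.808 = 66.16 ft.
V₂ = q/y₂ = 602.9/66.16 = 9.112 ft/s. E₁ = y₁ + V₁²/2g = 248.9 ft; E₂ = y₂ + V₂²/2g = 67.45 ft. ΔE = E₁ − E₂ = 181.5 ft.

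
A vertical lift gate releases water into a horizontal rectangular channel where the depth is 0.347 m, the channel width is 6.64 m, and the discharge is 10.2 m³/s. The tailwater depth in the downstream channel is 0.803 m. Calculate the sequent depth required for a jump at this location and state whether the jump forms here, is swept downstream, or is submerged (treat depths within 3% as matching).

q = Q/b = 10.2/6.64 = 1.54 m²/s; V₁ = q/y₁ = 4.43 m/s. Fr₁ = V₁/√(g·y₁) = 2.40.
Conjugate-depth relation: y₂/y₁ = ½[√(1 + 8Fr₁²) − 1] = ½[√47.06 − 1] = 2.93.
y₂ = 2.93 × 0.347 = 1.02 m.
Tailwater y_tw = 0.803 m: y_tw < y₂, so the jump is swept downstream.

y₂ = 1.02 m; the jump is swept downstream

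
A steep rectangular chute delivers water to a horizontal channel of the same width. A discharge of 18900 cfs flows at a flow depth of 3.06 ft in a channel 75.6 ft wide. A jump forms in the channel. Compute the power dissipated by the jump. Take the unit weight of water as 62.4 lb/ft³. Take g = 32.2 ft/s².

P = 153856 hp

q = Q/b = 18900/75.6 = 250 ft²/s; V₁ = q/y₁ = 81.7 ft/s. Fr₁ = V₁/√(g·y₁) = 8.23.
By Bélanger, y₂/y₁ = ½[√(1 + 8Fr₁²) − 1] = ½[√542.9 − 1] = 11.2.
y₂ = 11.2 × 3.06 = 34.1 ft.
Head loss: ΔE = (y₂ − y₁)³/(4y₁y₂) = (34.1 − 3.06)³/(4×3.06×34.1) = 29966/418 = 71.8 ft.
P = γ·Q·ΔE/550 = 62.4 × 18900 × 71.8 / 550 = 153856 hp.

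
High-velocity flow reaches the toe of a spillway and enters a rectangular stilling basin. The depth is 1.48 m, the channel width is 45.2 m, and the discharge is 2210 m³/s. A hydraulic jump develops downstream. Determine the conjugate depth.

y₂ = 17.4 m

q = Q/b = 2210/45.2 = 48.9 m²/s; V₁ = q/y₁ = 33.0 m/s. Fr₁ = V₁/√(g·y₁) = 8.67.
Bélanger equation: y₂/y₁ = ½[√(1 + 8Fr₁²) − 1] = ½[√602.4 − 1] = 11.8.
y₂ = 11.8 × 1.48 = 17.4 m.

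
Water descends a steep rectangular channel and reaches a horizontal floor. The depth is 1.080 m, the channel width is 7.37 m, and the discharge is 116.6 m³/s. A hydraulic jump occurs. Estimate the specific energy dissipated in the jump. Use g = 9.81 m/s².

q = Q/b = 116.6/7.37 = 15.82 m²/s; V₁ = q/y₁ = 14.65 m/s. Fr₁ = V₁/√(g·y₁) = 4.501.
By Bélanger, y₂/y₁ = ½[√(1 + 8Fr₁²) − 1] = ½[√163.04 − 1] = 5.884.
y₂ = 5.884 × 1.080 = 6.355 m.
V₂ = q/y₂ = 15.82/6.355 = 2.490 m/s. E₁ = y₁ + V₁²/2g = 12.02 m; E₂ = y₂ + V₂²/2g = 6.671 m. ΔE = E₁ − E₂ = 5.347 m.

ΔE = 5.347 m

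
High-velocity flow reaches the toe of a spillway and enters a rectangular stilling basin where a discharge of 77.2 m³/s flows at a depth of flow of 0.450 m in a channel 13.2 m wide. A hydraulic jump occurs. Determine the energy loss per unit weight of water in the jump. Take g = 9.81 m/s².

ΔE = 5.22 m

q = Q/b = 77.2/13.2 = 5.85 m²/s; V₁ = q/y₁ = 13.0 m/s. Fr₁ = V₁/√(g·y₁) = 6.19.
Sequent-depth ratio: y₂/y₁ = ½[√(1 + 8Fr₁²) − 1] = ½[√307.1 − 1] = 8.26.
y₂ = 8.26 × 0.450 = 3.72 m.
Head loss: ΔE = (y₂ − y₁)³/(4y₁y₂) = (3.72 − 0.450)³/(4×0.450×3.72) = 34.9/6.69 = 5.22 m.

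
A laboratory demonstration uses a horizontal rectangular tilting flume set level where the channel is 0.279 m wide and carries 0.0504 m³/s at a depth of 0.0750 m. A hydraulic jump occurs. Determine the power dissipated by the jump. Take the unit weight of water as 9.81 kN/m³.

q = Q/b = 0.0504/0.279 = 0.181 m²/s; V₁ = q/y₁ = 2.41 m/s. Fr₁ = V₁/√(g·y₁) = 2.81.
Conjugate-depth relation: y₂/y₁ = ½[√(1 + 8Fr₁²) − 1] = ½[√64.08 − 1] = 3.50.
y₂ = 3.50 × 0.0750 = 0.263 m.
Head loss: ΔE = (y₂ − y₁)³/(4y₁y₂) = (0.263 − 0.0750)³/(4×0.0750×0.263) = 0.00661/0.0788 = 0.0839 m.
P = γ·Q·ΔE = 9.81 × 0.0504 × 0.0839 = 0.0415 kW.

P = 0.0415 kW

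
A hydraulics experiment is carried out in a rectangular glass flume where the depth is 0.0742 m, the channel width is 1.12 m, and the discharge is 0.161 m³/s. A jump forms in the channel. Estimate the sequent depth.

y₂ = 0.204 m

q = Q/b = 0.161/1.12 = 0.144 m²/s; V₁ = q/y₁ = 1.94 m/s. Fr₁ = V₁/√(g·y₁) = 2.27.
Sequent-depth ratio: y₂/y₁ = ½[√(1 + 8Fr₁²) − 1] = ½[√42.25 − 1] = 2.75.
y₂ = 2.75 × 0.0742 = 0.204 m.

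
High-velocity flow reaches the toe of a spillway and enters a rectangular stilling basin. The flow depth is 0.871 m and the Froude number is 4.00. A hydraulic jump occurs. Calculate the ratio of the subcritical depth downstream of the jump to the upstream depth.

Fr₁ = 4.00 (given).
By Bélanger, y₂/y₁ = ½[√(1 + 8Fr₁²) − 1] = ½[√129.0 − 1] = 5.18.

y₂/y₁ = 5.18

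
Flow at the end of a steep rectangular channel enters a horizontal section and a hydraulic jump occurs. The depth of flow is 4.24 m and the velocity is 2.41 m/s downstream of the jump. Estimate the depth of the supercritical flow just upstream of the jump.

Fr₂ = V₂/√(g·y₂) = 2.41/√(9.81×4.24) = 0.374.
Since the conjugate-depth ratio holds either way, y₁/y₂ = ½[√(1 + 8Fr₂²) − 1] = ½[√2.117 − 1] = 0.228.
y₁ = 0.228 × 4.24 = 0.965 m.

y₁ = 0.965 m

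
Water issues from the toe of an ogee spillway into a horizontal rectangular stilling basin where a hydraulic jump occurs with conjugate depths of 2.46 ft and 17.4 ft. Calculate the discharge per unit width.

q = 117 ft²/s

For a rectangular channel the momentum equation gives q² = ½·g·y₁·y₂·(y₁ + y₂) = ½×32.2×2.46×17.4×19.9 = 13686.
q = √13686 = 117 ft²/s.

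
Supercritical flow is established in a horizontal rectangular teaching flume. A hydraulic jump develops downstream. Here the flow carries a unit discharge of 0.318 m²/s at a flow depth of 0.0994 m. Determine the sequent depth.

y₂ = 0.408 m

V₁ = q/y₁ = 0.318/0.0994 = 3.20 m/s. Fr₁ = V₁/√(g·y₁) = 3.20/√(9.81×0.0994) = 3.24.
From the momentum equation for a rectangular channel, y₂/y₁ = ½[√(1 + 8Fr₁²) − 1] = ½[√84.97 − 1] = 4.11.
y₂ = 4.11 × 0.0994 = 0.408 m.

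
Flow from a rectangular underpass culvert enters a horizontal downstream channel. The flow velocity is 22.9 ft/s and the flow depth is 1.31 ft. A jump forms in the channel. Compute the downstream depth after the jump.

y₂ = 5.91 ft

Fr₁ = V₁/√(g·y₁) = 22.9/√(32.2×1.31) = 3.53.
By Bélanger, y₂/y₁ = ½[√(1 + 8Fr₁²) − 1] = ½[√100.5 − 1] = 4.51.
y₂ = 4.51 × 1.31 = 5.91 ft.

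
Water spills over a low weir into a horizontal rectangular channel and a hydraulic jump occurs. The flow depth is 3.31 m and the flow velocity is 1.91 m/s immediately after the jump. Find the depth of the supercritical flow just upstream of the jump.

Fr₂ = V₂/√(g·y₂) = 1.91/√(9.81×3.31) = 0.335.
The Bélanger relation is symmetric: y₁/y₂ = ½[√(1 + 8Fr₂²) − 1] = ½[√1.899 − 1] = 0.189.
y₁ = 0.189 × 3.31 = 0.626 m.

y₁ = 0.626 m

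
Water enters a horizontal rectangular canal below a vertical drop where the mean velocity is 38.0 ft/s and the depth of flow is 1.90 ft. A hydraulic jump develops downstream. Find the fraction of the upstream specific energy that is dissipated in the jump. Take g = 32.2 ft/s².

ΔE/E₁ = 0.478 (47.8%)

Fr₁ = V₁/√(g·y₁) = 38.0/√(32.2×1.90) = 4.86.
From the momentum equation for a rectangular channel, y₂/y₁ = ½[√(1 + 8Fr₁²) − 1] = ½[√189.8 − 1] = 6.39.
y₂ = 6.39 × 1.90 = 12.1 ft.
E₁ = y₁ + V₁²/2g = 24.3 ft. ΔE = (y₂ − y₁)³/(4y₁y₂) = 11.6 ft. ΔE/E₁ = 11.6/24.3 = 0.478.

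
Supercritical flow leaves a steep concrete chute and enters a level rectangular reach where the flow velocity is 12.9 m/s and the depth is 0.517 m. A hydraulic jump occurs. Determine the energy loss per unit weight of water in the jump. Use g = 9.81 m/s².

Fr₁ = V₁/√(g·y₁) = 12.9/√(9.81×0.517) = 5.73.
Sequent-depth ratio: y₂/y₁ = ½[√(1 + 8Fr₁²) − 1] = ½[√263.5 − 1] = 7.62.
y₂ = 7.62 × 0.517 = 3.94 m.
q = V₁·y₁ = 12.9 × 0.517 = 6.67 m²/s. V₂ = q/y₂ = 6.67/3.94 = 1.69 m/s. E₁ = y₁ + V₁²/2g = 9.00 m; E₂ = y₂ + V₂²/2g = 4.08 m. ΔE = E₁ − E₂ = 4.91 m.

ΔE = 4.91 m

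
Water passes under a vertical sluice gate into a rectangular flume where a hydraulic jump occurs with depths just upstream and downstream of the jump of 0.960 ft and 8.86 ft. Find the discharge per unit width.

For a rectangular channel the momentum equation gives q² = ½·g·y₁·y₂·(y₁ + y₂) = ½×32.2×0.960×8.86×9.82 = 1345.
q = √1345 = 36.7 ft²/s.

q = 36.7 ft²/s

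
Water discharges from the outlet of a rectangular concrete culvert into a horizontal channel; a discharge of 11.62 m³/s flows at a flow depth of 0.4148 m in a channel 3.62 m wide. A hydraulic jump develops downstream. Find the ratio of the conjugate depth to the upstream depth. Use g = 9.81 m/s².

y₂/y₁ = 4.948

q = Q/b = 11.62/3.62 = 3.210 m²/s; V₁ = q/y₁ = 7.739 m/s. Fr₁ = V₁/√(g·y₁) = 3.836.
Bélanger equation: y₂/y₁ = ½[√(1 + 8Fr₁²) − 1] = ½[√118.73 − 1] = 4.948.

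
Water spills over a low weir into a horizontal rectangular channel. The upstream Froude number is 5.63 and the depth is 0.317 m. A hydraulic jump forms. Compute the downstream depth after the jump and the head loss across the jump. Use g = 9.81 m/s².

y₂ = 2.37 m; ΔE = 2.88 m

Fr₁ = 5.63 (given).
Conjugate-depth relation: y₂/y₁ = ½[√(1 + 8Fr₁²) − 1] = ½[√254.6 − 1] = 7.48.
y₂ = 7.48 × 0.317 = 2.37 m.
V₁ = Fr₁·√(g·y₁) = 5.63×√(9.81×0.317) = 9.93 m/s; q = V₁·y₁ = 3.15 m²/s. V₂ = q/y₂ = 3.15/2.37 = 1.33 m/s. E₁ = y₁ + V₁²/2g = 5.34 m; E₂ = y₂ + V₂²/2g = 2.46 m. ΔE = E₁ − E₂ = 2.88 m.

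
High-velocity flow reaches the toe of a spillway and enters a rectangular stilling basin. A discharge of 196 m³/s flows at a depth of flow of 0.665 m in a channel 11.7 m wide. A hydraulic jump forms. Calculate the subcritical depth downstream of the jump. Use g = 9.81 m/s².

q = Q/b = 196/11.7 = 16.8 m²/s; V₁ = q/y₁ = 25.2 m/s. Fr₁ = V₁/√(g·y₁) = 9.86.
Conjugate-depth relation: y₂/y₁ = ½[√(1 + 8Fr₁²) − 1] = ½[√779.2 − 1] = 13.5.
y₂ = 13.5 × 0.665 = 8.95 m.

y₂ = 8.95 m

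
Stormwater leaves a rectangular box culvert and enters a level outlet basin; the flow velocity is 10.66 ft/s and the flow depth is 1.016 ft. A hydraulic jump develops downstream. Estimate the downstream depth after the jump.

Fr₁ = V₁/√(g·y₁) = 10.66/√(32.2×1.016) = 1.864.
Conjugate-depth relation: y₂/y₁ = ½[√(1 + 8Fr₁²) − 1] = ½[√28.788 − 1] = 2.183.
y₂ = 2.183 × 1.016 = 2.218 ft.

y₂ = 2.218 ft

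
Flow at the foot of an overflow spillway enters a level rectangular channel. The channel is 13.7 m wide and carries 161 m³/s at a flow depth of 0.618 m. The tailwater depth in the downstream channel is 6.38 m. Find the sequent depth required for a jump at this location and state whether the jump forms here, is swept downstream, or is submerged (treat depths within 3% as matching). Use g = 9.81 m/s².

q = Q/b = 161/13.7 = 11.8 m²/s; V₁ = q/y₁ = 19.0 m/s. Fr₁ = V₁/√(g·y₁) = 7.72.
Sequent-depth ratio: y₂/y₁ = ½[√(1 + 8Fr₁²) − 1] = ½[√478.2 − 1] = 10.4.
y₂ = 10.4 × 0.618 = 6.45 m.
Tailwater y_tw = 6.38 m: y_tw ≈ y₂, so the jump forms here.

y₂ = 6.45 m; the jump forms here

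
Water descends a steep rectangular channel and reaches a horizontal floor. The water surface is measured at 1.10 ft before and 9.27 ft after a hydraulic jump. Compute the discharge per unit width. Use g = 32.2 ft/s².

For a rectangular channel the momentum equation gives q² = ½·g·y₁·y₂·(y₁ + y₂) = ½×32.2×1.10×9.27×10.4 = 1702.
q = √1702 = 41.3 ft²/s.

q = 41.3 ft²/s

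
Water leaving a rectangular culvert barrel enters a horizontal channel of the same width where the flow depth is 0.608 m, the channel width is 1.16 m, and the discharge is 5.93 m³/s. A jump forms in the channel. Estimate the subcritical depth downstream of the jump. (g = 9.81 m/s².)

y₂ = 2.67 m

q = Q/b = 5.93/1.16 = 5.11 m²/s; V₁ = q/y₁ = 8.41 m/s. Fr₁ = V₁/√(g·y₁) = 3.44.
Sequent-depth ratio: y₂/y₁ = ½[√(1 + 8Fr₁²) − 1] = ½[√95.82 − 1] = 4.39.
y₂ = 4.39 × 0.608 = 2.67 m.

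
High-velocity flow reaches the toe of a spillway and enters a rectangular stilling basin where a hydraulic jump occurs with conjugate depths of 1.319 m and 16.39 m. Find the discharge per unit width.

q = 43.33 m²/s

For a rectangular channel the momentum equation gives q² = ½·g·y₁·y₂·(y₁ + y₂) = ½×9.81×1.319×16.39×17.71 = 1878.
q = √1878 = 43.33 m²/s.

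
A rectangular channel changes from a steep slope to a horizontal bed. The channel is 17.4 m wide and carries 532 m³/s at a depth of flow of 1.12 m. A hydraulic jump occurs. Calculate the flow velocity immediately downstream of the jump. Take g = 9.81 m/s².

q = Q/b = 532/17.4 = 30.6 m²/s; V₁ = q/y₁ = 27.3 m/s. Fr₁ = V₁/√(g·y₁) = 8.24.
Conjugate-depth relation: y₂/y₁ = ½[√(1 + 8Fr₁²) − 1] = ½[√543.6 − 1] = 11.2.
y₂ = 11.2 × 1.12 = 12.5 m.
V₂ = q/y₂ = 30.6/12.5 = 2.45 m/s.

V₂ = 2.45 m/s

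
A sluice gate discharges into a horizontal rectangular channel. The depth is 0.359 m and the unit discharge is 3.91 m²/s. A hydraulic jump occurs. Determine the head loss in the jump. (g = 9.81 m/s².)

ΔE = 3.53 m

V₁ = q/y₁ = 3.91/0.359 = 10.9 m/s. Fr₁ = V₁/√(g·y₁) = 10.9/√(9.81×0.359) = 5.80.
Sequent-depth ratio: y₂/y₁ = ½[√(1 + 8Fr₁²) − 1] = ½[√270.5 − 1] = 7.72.
y₂ = 7.72 × 0.359 = 2.77 m.
Head loss: ΔE = (y₂ − y₁)³/(4y₁y₂) = (2.77 − 0.359)³/(4×0.359×2.77) = 14.1/3.98 = 3.53 m.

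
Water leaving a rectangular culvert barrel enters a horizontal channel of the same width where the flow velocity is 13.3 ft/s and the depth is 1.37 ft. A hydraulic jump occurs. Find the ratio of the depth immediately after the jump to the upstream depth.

Fr₁ = V₁/√(g·y₁) = 13.3/√(32.2×1.37) = 2.00.
Sequent-depth ratio: y₂/y₁ = ½[√(1 + 8Fr₁²) − 1] = ½[√33.08 − 1] = 2.38.

y₂/y₁ = 2.38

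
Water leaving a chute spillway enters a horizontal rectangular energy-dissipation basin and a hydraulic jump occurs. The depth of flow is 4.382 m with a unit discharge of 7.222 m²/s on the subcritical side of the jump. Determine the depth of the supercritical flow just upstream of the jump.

V₂ = q/y₂ = 7.222/4.382 = 1.648 m/s; Fr₂ = V₂/√(g·y₂) = 0.2514.
From the momentum equation (using Fr₂), y₁/y₂ = ½[√(1 + 8Fr₂²) − 1] = ½[√1.5055 − 1] = 0.1135.
y₁ = 0.1135 × 4.382 = 0.4973 m.

y₁ = 0.4973 m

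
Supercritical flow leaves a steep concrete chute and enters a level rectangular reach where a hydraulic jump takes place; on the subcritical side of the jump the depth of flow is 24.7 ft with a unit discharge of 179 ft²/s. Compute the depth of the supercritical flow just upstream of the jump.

y₁ = 2.92 ft

V₂ = q/y₂ = 179/24.7 = 7.25 ft/s; Fr₂ = V₂/√(g·y₂) = 0.257.
Since the conjugate-depth ratio holds either way, y₁/y₂ = ½[√(1 + 8Fr₂²) − 1] = ½[√1.528 − 1] = 0.118.
y₁ = 0.118 × 24.7 = 2.92 ft.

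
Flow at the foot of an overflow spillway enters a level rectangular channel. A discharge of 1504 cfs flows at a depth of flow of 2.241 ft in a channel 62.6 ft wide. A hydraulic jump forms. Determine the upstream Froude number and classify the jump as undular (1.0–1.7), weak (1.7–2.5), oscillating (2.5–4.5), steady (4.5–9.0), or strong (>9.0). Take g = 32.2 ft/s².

q = Q/b = 1504/62.6 = 24.03 ft²/s; V₁ = q/y₁ = 10.72 ft/s. Fr₁ = V₁/√(g·y₁) = 1.262.
Fr₁ = 1.262 lies in the undular range.

Fr₁ = 1.262; undular jump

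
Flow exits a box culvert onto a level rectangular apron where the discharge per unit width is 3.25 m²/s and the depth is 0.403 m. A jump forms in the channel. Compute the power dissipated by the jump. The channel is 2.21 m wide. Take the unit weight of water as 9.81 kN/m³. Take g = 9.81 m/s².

V₁ = q/y₁ = 3.25/0.403 = 8.06 m/s. Fr₁ = V₁/√(g·y₁) = 8.06/√(9.81×0.403) = 4.06.
By Bélanger, y₂/y₁ = ½[√(1 + 8Fr₁²) − 1] = ½[√132.6 − 1] = 5.26.
y₂ = 5.26 × 0.403 = 2.12 m.
V₂ = q/y₂ = 3.25/2.12 = 1.53 m/s. E₁ = y₁ + V₁²/2g = 3.72 m; E₂ = y₂ + V₂²/2g = 2.24 m. ΔE = E₁ − E₂ = 1.48 m.
Q = q·b = 3.25 × 2.21 = 7.18 m³/s. P = γ·Q·ΔE = 9.81 × 7.18 × 1.48 = 104 kW.

P = 104 kW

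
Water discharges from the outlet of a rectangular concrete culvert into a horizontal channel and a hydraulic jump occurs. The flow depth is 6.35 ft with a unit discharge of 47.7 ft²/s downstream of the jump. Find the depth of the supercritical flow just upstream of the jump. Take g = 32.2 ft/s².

y₁ = 2.51 ft

V₂ = q/y₂ = 47.7/6.35 = 7.51 ft/s; Fr₂ = V₂/√(g·y₂) = 0.525.
Since the conjugate-depth ratio holds either way, y₁/y₂ = ½[√(1 + 8Fr₂²) − 1] = ½[√3.208 − 1] = 0.396.
y₁ = 0.396 × 6.35 = 2.51 ft.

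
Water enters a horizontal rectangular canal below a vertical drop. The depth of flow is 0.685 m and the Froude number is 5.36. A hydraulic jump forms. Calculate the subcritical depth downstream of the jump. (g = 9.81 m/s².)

Fr₁ = 5.36 (given).
From the momentum equation for a rectangular channel, y₂/y₁ = ½[√(1 + 8Fr₁²) − 1] = ½[√230.8 − 1] = 7.10.
y₂ = 7.10 × 0.685 = 4.86 m.

y₂ = 4.86 m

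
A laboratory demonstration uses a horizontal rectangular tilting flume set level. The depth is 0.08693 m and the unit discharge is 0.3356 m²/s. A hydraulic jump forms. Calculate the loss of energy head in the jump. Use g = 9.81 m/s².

V₁ = q/y₁ = 0.3356/0.08693 = 3.861 m/s. Fr₁ = V₁/√(g·y₁) = 3.861/√(9.81×0.08693) = 4.181.
Conjugate-depth relation: y₂/y₁ = ½[√(1 + 8Fr₁²) − 1] = ½[√140.82 − 1] = 5.433.
y₂ = 5.433 × 0.08693 = 0.4723 m.
Head loss: ΔE = (y₂ − y₁)³/(4y₁y₂) = (0.4723 − 0.08693)³/(4×0.08693×0.4723) = 0.05724/0.1642 = 0.3485 m.

ΔE = 0.3485 m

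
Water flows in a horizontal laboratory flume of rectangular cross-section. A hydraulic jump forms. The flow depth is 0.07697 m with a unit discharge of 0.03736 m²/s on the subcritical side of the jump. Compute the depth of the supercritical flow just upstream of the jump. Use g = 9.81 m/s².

V₂ = q/y₂ = 0.03736/0.07697 = 0.4854 m/s; Fr₂ = V₂/√(g·y₂) = 0.5586.
The Bélanger relation is symmetric: y₁/y₂ = ½[√(1 + 8Fr₂²) − 1] = ½[√3.4961 − 1] = 0.4349.
y₁ = 0.4349 × 0.07697 = 0.03347 m.

y₁ = 0.03347 m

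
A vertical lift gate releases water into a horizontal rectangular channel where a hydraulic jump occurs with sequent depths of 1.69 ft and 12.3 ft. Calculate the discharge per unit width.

q = 68.4 ft²/s

For a rectangular channel the momentum equation gives q² = ½·g·y₁·y₂·(y₁ + y₂) = ½×32.2×1.69×12.3×14.0 = 4682.
q = √4682 = 68.4 ft²/s.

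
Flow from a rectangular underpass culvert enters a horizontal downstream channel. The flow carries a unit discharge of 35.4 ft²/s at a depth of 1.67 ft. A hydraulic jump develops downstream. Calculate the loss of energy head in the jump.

V₁ = q/y₁ = 35.4/1.67 = 21.2 ft/s. Fr₁ = V₁/√(g·y₁) = 21.2/√(32.2×1.67) = 2.89.
From the momentum equation for a rectangular channel, y₂/y₁ = ½[√(1 + 8Fr₁²) − 1] = ½[√67.85 − 1] = 3.62.
y₂ = 3.62 × 1.67 = 6.04 ft.
Head loss: ΔE = (y₂ − y₁)³/(4y₁y₂) = (6.04 − 1.67)³/(4×1.67×6.04) = 83.6/40.4 = 2.07 ft.

ΔE = 2.07 ft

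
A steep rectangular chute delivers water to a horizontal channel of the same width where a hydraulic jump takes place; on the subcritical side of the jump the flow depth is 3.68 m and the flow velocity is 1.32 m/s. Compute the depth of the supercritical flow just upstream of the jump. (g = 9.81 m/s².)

Fr₂ = V₂/√(g·y₂) = 1.32/√(9.81×3.68) = 0.220.
Applying the sequent-depth relation in reverse, y₁/y₂ = ½[√(1 + 8Fr₂²) − 1] = ½[√1.386 − 1] = 0.0887.
y₁ = 0.0887 × 3.68 = 0.326 m.

y₁ = 0.326 m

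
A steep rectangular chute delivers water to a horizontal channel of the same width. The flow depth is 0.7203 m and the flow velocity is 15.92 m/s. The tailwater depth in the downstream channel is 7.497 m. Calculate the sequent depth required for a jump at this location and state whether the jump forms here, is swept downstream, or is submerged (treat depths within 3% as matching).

Fr₁ = V₁/√(g·y₁) = 15.92/√(9.81×0.7203) = 5.989.
By Bélanger, y₂/y₁ = ½[√(1 + 8Fr₁²) − 1] = ½[√287.94 − 1] = 7.984.
y₂ = 7.984 × 0.7203 = 5.751 m.
Tailwater y_tw = 7.497 m: y_tw > y₂, so the jump is submerged.

y₂ = 5.751 m; the jump is submerged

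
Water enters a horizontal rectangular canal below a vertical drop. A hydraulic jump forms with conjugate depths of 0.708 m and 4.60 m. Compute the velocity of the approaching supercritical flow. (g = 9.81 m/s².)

For a rectangular channel the momentum equation gives q² = ½·g·y₁·y₂·(y₁ + y₂) = ½×9.81×0.708×4.60×5.31 = 84.8.
q = √84.8 = 9.21 m²/s.
V₁ = q/y₁ = 9.21/0.708 = 13.0 m/s.

V₁ = 13.0 m/s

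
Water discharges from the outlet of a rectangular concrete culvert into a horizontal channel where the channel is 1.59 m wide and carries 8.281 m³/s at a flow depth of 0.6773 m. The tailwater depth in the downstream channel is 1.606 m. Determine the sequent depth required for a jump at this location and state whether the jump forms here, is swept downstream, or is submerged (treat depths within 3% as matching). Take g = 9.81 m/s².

q = Q/b = 8.281/1.59 = 5.208 m²/s; V₁ = q/y₁ = 7.690 m/s. Fr₁ = V₁/√(g·y₁) = 2.983.
Sequent-depth ratio: y₂/y₁ = ½[√(1 + 8Fr₁²) − 1] = ½[√72.195 − 1] = 3.748.
y₂ = 3.748 × 0.6773 = 2.539 m.
Tailwater y_tw = 1.606 m: y_tw < y₂, so the jump is swept downstream.

y₂ = 2.539 m; the jump is swept downstream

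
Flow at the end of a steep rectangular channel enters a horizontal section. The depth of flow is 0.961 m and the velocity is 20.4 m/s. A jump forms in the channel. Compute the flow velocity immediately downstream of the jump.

V₂ = 2.29 m/s

Fr₁ = V₁/√(g·y₁) = 20.4/√(9.81×0.961) = 6.64.
Conjugate-depth relation: y₂/y₁ = ½[√(1 + 8Fr₁²) − 1] = ½[√354.1 − 1] = 8.91.
y₂ = 8.91 × 0.961 = 8.56 m.
q = V₁·y₁ = 20.4 × 0.961 = 19.6 m²/s.
V₂ = q/y₂ = 19.6/8.56 = 2.29 m/s.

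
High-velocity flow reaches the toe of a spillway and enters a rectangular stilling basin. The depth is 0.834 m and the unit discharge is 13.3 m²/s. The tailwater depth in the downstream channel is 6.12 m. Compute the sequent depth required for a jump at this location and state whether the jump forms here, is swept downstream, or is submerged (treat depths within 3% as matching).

y₂ = 6.17 m; the jump forms here

V₁ = q/y₁ = 13.3/0.834 = 15.9 m/s. Fr₁ = V₁/√(g·y₁) = 15.9/√(9.81×0.834) = 5.58.
Conjugate-depth relation: y₂/y₁ = ½[√(1 + 8Fr₁²) − 1] = ½[√249.7 − 1] = 7.40.
y₂ = 7.40 × 0.834 = 6.17 m.
Tailwater y_tw = 6.12 m: y_tw ≈ y₂, so the jump forms here.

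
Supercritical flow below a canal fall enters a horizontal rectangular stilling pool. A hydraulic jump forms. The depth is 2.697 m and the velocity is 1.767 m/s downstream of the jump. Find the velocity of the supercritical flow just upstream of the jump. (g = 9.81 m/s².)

V₁ = 8.963 m/s

Fr₂ = V₂/√(g·y₂) = 1.767/√(9.81×2.697) = 0.3435.
The Bélanger relation is symmetric: y₁/y₂ = ½[√(1 + 8Fr₂²) − 1] = ½[√1.9441 − 1] = 0.1972.
y₁ = 0.1972 × 2.697 = 0.5317 m.
V₁ = q/y₁ = 4.766/0.5317 = 8.963 m/s.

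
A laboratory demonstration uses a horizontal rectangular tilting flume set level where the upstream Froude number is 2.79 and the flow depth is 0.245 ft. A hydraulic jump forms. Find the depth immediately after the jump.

y₂ = 0.852 ft

Fr₁ = 2.79 (given).
By Bélanger, y₂/y₁ = ½[√(1 + 8Fr₁²) − 1] = ½[√63.27 − 1] = 3.48.
y₂ = 3.48 × 0.245 = 0.852 ft.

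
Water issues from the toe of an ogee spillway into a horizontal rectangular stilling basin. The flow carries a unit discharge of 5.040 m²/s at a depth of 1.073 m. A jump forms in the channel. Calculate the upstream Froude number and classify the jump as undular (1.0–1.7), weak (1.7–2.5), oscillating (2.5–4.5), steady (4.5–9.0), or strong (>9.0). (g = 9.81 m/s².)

V₁ = q/y₁ = 5.040/1.073 = 4.697 m/s. Fr₁ = V₁/√(g·y₁) = 4.697/√(9.81×1.073) = 1.448.
Fr₁ = 1.448 lies in the undular range.

Fr₁ = 1.448; undular jump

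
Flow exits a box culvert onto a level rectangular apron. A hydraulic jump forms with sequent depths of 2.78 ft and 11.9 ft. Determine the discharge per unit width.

For a rectangular channel the momentum equation gives q² = ½·g·y₁·y₂·(y₁ + y₂) = ½×32.2×2.78×11.9×14.7 = 7819.
q = √7819 = 88.4 ft²/s.

q = 88.4 ft²/s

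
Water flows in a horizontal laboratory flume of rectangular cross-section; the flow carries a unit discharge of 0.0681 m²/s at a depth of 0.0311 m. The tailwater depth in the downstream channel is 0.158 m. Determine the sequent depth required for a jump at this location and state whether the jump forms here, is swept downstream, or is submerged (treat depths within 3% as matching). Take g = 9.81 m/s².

V₁ = q/y₁ = 0.0681/0.0311 = 2.19 m/s. Fr₁ = V₁/√(g·y₁) = 2.19/√(9.81×0.0311) = 3.96.
Sequent-depth ratio: y₂/y₁ = ½[√(1 + 8Fr₁²) − 1] = ½[√126.7 − 1] = 5.13.
y₂ = 5.13 × 0.0311 = 0.160 m.
Tailwater y_tw = 0.158 m: y_tw ≈ y₂, so the jump forms here.

y₂ = 0.160 m; the jump forms here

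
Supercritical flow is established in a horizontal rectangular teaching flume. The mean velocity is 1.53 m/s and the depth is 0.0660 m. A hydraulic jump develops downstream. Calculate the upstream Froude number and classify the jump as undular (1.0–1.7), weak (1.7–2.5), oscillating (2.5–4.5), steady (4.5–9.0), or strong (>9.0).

Fr₁ = 1.90; weak jump

Fr₁ = V₁/√(g·y₁) = 1.53/√(9.81×0.0660) = 1.90.
Fr₁ = 1.90 lies in the weak range.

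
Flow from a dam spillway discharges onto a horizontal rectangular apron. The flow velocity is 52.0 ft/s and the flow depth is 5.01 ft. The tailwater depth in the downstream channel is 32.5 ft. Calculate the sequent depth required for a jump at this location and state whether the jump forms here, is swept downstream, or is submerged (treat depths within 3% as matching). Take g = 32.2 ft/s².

y₂ = 26.6 ft; the jump is submerged

Fr₁ = V₁/√(g·y₁) = 52.0/√(32.2×5.01) = 4.09.
Conjugate-depth relation: y₂/y₁ = ½[√(1 + 8Fr₁²) − 1] = ½[√135.1 − 1] = 5.31.
y₂ = 5.31 × 5.01 = 26.6 ft.
Tailwater y_tw = 32.5 ft: y_tw > y₂, so the jump is submerged.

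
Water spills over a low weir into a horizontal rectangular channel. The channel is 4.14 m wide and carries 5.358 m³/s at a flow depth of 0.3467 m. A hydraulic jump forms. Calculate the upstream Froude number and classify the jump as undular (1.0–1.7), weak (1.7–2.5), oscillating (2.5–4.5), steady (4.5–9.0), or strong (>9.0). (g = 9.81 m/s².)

Fr₁ = 2.024; weak jump

q = Q/b = 5.358/4.14 = 1.294 m²/s; V₁ = q/y₁ = 3.733 m/s. Fr₁ = V₁/√(g·y₁) = 2.024.
Fr₁ = 2.024 lies in the weak range.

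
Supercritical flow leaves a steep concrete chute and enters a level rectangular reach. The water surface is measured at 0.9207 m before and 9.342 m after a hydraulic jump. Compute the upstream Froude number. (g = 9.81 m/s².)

Fr₁ = 7.520

For a rectangular channel the momentum equation gives q² = ½·g·y₁·y₂·(y₁ + y₂) = ½×9.81×0.9207×9.342×10.26 = 433.0.
q = √433.0 = 20.81 m²/s.
V₁ = q/y₁ = 22.60 m/s; Fr₁ = V₁/√(g·y₁) = 7.520.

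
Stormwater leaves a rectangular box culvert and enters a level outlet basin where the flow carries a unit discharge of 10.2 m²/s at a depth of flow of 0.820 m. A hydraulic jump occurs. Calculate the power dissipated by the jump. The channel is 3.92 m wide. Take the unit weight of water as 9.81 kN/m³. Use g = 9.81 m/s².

P = 1480 kW

V₁ = q/y₁ = 10.2/0.820 = 12.4 m/s. Fr₁ = V₁/√(g·y₁) = 12.4/√(9.81×0.820) = 4.39.
By Bélanger, y₂/y₁ = ½[√(1 + 8Fr₁²) − 1] = ½[√154.9 − 1] = 5.72.
y₂ = 5.72 × 0.820 = 4.69 m.
V₂ = q/y₂ = 10.2/4.69 = 2.17 m/s. E₁ = y₁ + V₁²/2g = 8.71 m; E₂ = y₂ + V₂²/2g = 4.93 m. ΔE = E₁ − E₂ = 3.77 m.
Q = q·b = 10.2 × 3.92 = 40.0 m³/s. P = γ·Q·ΔE = 9.81 × 40.0 × 3.77 = 1480 kW.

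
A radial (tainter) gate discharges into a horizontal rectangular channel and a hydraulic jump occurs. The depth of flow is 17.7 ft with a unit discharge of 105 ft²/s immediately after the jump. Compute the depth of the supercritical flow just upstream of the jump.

V₂ = q/y₂ = 105/17.7 = 5.93 ft/s; Fr₂ = V₂/√(g·y₂) = 0.248.
The Bélanger relation is symmetric: y₁/y₂ = ½[√(1 + 8Fr₂²) − 1] = ½[√1.494 − 1] = 0.111.
y₁ = 0.111 × 17.7 = 1.97 ft.

y₁ = 1.97 ft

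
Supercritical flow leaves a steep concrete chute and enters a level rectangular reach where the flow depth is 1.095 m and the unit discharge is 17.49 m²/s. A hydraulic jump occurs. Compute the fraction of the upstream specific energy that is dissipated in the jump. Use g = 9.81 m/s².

ΔE/E₁ = 0.480 (48.0%)

V₁ = q/y₁ = 17.49/1.095 = 15.97 m/s. Fr₁ = V₁/√(g·y₁) = 15.97/√(9.81×1.095) = 4.873.
By Bélanger, y₂/y₁ = ½[√(1 + 8Fr₁²) − 1] = ½[√191.00 − 1] = 6.410.
y₂ = 6.410 × 1.095 = 7.019 m.
E₁ = y₁ + V₁²/2g = 14.10 m. ΔE = (y₂ − y₁)³/(4y₁y₂) = 6.763 m. ΔE/E₁ = 6.763/14.10 = 0.480.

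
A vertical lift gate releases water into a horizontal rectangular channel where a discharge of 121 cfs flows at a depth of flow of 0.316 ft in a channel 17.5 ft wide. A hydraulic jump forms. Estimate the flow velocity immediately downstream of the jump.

q = Q/b = 121/17.5 = 6.91 ft²/s; V₁ = q/y₁ = 21.9 ft/s. Fr₁ = V₁/√(g·y₁) = 6.86.
By Bélanger, y₂/y₁ = ½[√(1 + 8Fr₁²) − 1] = ½[√377.4 − 1] = 9.21.
y₂ = 9.21 × 0.316 = 2.91 ft.
V₂ = q/y₂ = 6.91/2.91 = 2.37 ft/s.

V₂ = 2.37 ft/s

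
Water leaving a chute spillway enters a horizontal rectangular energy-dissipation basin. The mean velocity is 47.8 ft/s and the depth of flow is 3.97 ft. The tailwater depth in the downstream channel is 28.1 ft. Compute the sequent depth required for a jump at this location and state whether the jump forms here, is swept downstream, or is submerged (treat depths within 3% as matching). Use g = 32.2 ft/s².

y₂ = 21.8 ft; the jump is submerged

Fr₁ = V₁/√(g·y₁) = 47.8/√(32.2×3.97) = 4.23.
By Bélanger, y₂/y₁ = ½[√(1 + 8Fr₁²) − 1] = ½[√144.0 − 1] = 5.50.
y₂ = 5.50 × 3.97 = 21.8 ft.
Tailwater y_tw = 28.1 ft: y_tw > y₂, so the jump is submerged.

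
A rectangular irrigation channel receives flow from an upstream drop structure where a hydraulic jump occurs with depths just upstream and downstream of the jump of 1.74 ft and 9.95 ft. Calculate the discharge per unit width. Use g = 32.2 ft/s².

q = 57.1 ft²/s

For a rectangular channel the momentum equation gives q² = ½·g·y₁·y₂·(y₁ + y₂) = ½×32.2×1.74×9.95×11.7 = 3258.
q = √3258 = 57.1 ft²/s.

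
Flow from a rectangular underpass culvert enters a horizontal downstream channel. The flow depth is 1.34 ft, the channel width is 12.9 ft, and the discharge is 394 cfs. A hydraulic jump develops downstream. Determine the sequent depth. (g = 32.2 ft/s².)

q = Q/b = 394/12.9 = 30.5 ft²/s; V₁ = q/y₁ = 22.8 ft/s. Fr₁ = V₁/√(g·y₁) = 3.47.
Conjugate-depth relation: y₂/y₁ = ½[√(1 + 8Fr₁²) − 1] = ½[√97.32 − 1] = 4.43.
y₂ = 4.43 × 1.34 = 5.94 ft.

y₂ = 5.94 ft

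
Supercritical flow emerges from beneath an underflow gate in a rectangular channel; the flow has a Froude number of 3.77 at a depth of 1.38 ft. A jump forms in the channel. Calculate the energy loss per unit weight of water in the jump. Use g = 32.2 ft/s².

Fr₁ = 3.77 (given).
Sequent-depth ratio: y₂/y₁ = ½[√(1 + 8Fr₁²) − 1] = ½[√114.7 − 1] = 4.85.
y₂ = 4.85 × 1.38 = 6.70 ft.
Head loss: ΔE = (y₂ − y₁)³/(4y₁y₂) = (6.70 − 1.38)³/(4×1.38×6.70) = 151/37.0 = 4.07 ft.

ΔE = 4.07 ft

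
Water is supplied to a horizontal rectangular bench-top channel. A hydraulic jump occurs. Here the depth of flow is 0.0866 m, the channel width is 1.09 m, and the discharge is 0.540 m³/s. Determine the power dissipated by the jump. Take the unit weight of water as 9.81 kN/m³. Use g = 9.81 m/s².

q = Q/b = 0.540/1.09 = 0.495 m²/s; V₁ = q/y₁ = 5.72 m/s. Fr₁ = V₁/√(g·y₁) = 6.21.
Conjugate-depth relation: y₂/y₁ = ½[√(1 + 8Fr₁²) − 1] = ½[√309.2 − 1] = 8.29.
y₂ = 8.29 × 0.0866 = 0.718 m.
V₂ = q/y₂ = 0.495/0.718 = 0.690 m/s. E₁ = y₁ + V₁²/2g = 1.75 m; E₂ = y₂ + V₂²/2g = 0.742 m. ΔE = E₁ − E₂ = 1.01 m.
P = γ·Q·ΔE = 9.81 × 0.540 × 1.01 = 5.36 kW.

P = 5.36 kW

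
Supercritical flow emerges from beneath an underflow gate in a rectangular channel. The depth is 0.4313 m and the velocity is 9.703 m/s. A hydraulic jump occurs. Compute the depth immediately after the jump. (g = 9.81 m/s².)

Fr₁ = V₁/√(g·y₁) = 9.703/√(9.81×0.4313) = 4.717.
Conjugate-depth relation: y₂/y₁ = ½[√(1 + 8Fr₁²) − 1] = ½[√179.01 − 1] = 6.190.
y₂ = 6.190 × 0.4313 = 2.670 m.

y₂ = 2.670 m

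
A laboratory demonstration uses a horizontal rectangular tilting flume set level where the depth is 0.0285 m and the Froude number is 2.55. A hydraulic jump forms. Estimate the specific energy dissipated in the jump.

Fr₁ = 2.55 (given).
Sequent-depth ratio: y₂/y₁ = ½[√(1 + 8Fr₁²) − 1] = ½[√53.02 − 1] = 3.14.
y₂ = 3.14 × 0.0285 = 0.0895 m.
V₁ = Fr₁·√(g·y₁) = 2.55×√(9.81×0.0285) = 1.35 m/s; q = V₁·y₁ = 0.0384 m²/s. V₂ = q/y₂ = 0.0384/0.0895 = 0.429 m/s. E₁ = y₁ + V₁²/2g = 0.121 m; E₂ = y₂ + V₂²/2g = 0.0989 m. ΔE = E₁ − E₂ = 0.0223 m.

ΔE = 0.0223 m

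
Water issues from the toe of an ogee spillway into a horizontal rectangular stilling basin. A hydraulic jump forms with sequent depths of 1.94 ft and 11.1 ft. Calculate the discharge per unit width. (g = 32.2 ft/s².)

For a rectangular channel the momentum equation gives q² = ½·g·y₁·y₂·(y₁ + y₂) = ½×32.2×1.94×11.1×13.0 = 4521.
q = √4521 = 67.2 ft²/s.

q = 67.2 ft²/s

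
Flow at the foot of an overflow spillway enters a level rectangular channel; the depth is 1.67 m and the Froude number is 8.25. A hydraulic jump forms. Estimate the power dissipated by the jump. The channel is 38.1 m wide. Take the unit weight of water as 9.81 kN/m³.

P = 820794 kW

Fr₁ = 8.25 (given).
From the momentum equation for a rectangular channel, y₂/y₁ = ½[√(1 + 8Fr₁²) − 1] = ½[√545.5 − 1] = 11.2.
y₂ = 11.2 × 1.67 = 18.7 m.
V₁ = Fr₁·√(g·y₁) = 8.25×√(9.81×1.67) = 33.4 m/s; q = V₁·y₁ = 55.8 m²/s. V₂ = q/y₂ = 55.8/18.7 = 2.99 m/s. E₁ = y₁ + V₁²/2g = 58.5 m; E₂ = y₂ + V₂²/2g = 19.1 m. ΔE = E₁ − E₂ = 39.4 m.
Q = q·b = 55.8 × 38.1 = 2125 m³/s. P = γ·Q·ΔE = 9.81 × 2125 × 39.4 = 820794 kW.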